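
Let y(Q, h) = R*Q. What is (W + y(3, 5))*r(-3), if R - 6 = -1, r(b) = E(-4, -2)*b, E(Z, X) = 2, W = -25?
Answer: 60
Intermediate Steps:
r(b) = 2*b
R = 5 (R = 6 - 1 = 5)
y(Q, h) = 5*Q
(W + y(3, 5))*r(-3) = (-25 + 5*3)*(2*(-3)) = (-25 + 15)*(-6) = -10*(-6) = 60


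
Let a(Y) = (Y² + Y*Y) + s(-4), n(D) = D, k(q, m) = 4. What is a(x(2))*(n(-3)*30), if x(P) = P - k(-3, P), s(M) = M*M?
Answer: -2160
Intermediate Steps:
s(M) = M²
x(P) = -4 + P (x(P) = P - 1*4 = P - 4 = -4 + P)
a(Y) = 16 + 2*Y² (a(Y) = (Y² + Y*Y) + (-4)² = (Y² + Y²) + 16 = 2*Y² + 16 = 16 + 2*Y²)
a(x(2))*(n(-3)*30) = (16 + 2*(-4 + 2)²)*(-3*30) = (16 + 2*(-2)²)*(-90) = (16 + 2*4)*(-90) = (16 + 8)*(-90) = 24*(-90) = -2160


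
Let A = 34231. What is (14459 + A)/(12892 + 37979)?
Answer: 16230/16957 ≈ 0.95713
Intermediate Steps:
(14459 + A)/(12892 + 37979) = (14459 + 34231)/(12892 + 37979) = 48690/50871 = 48690*(1/50871) = 16230/16957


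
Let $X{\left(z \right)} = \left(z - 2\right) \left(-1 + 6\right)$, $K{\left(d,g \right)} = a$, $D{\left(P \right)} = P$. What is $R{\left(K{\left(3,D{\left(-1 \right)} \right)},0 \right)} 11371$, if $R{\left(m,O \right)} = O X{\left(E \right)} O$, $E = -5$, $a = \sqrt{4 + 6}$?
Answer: $0$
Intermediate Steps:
$a = \sqrt{10} \approx 3.1623$
$K{\left(d,g \right)} = \sqrt{10}$
$X{\left(z \right)} = -10 + 5 z$ ($X{\left(z \right)} = \left(-2 + z\right) 5 = -10 + 5 z$)
$R{\left(m,O \right)} = - 35 O^{2}$ ($R{\left(m,O \right)} = O \left(-10 + 5 \left(-5\right)\right) O = O \left(-10 - 25\right) O = O \left(-35\right) O = - 35 O O = - 35 O^{2}$)
$R{\left(K{\left(3,D{\left(-1 \right)} \right)},0 \right)} 11371 = - 35 \cdot 0^{2} \cdot 11371 = \left(-35\right) 0 \cdot 11371 = 0 \cdot 11371 = 0$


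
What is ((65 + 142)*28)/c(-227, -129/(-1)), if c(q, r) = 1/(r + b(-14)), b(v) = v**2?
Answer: 1883700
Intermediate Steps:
c(q, r) = 1/(196 + r) (c(q, r) = 1/(r + (-14)**2) = 1/(r + 196) = 1/(196 + r))
((65 + 142)*28)/c(-227, -129/(-1)) = ((65 + 142)*28)/(1/(196 - 129/(-1))) = (207*28)/(1/(196 - 129*(-1))) = 5796/(1/(196 + 129)) = 5796/(1/325) = 5796*325 = 1883700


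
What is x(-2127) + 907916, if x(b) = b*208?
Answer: 465500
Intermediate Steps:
x(b) = 208*b
x(-2127) + 907916 = 208*(-2127) + 907916 = -442416 + 907916 = 465500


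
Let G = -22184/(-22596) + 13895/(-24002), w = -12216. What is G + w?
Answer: -1656279810131/135587298 ≈ -12216.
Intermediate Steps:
G = 54622237/135587298 (G = -22184*(-1/22596) + 13895*(-1/24002) = 5546/5649 - 13895/24002 = 54622237/135587298 ≈ 0.40286)
G + w = 54622237/135587298 - 12216 = -1656279810131/135587298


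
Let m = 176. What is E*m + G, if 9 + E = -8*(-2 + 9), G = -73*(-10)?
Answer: -10710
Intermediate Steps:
G = 730
E = -65 (E = -9 - 8*(-2 + 9) = -9 - 8*7 = -9 - 56 = -65)
E*m + G = -65*176 + 730 = -11440 + 730 = -10710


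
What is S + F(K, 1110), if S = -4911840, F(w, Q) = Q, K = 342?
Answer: -4910730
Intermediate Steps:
S + F(K, 1110) = -4911840 + 1110 = -4910730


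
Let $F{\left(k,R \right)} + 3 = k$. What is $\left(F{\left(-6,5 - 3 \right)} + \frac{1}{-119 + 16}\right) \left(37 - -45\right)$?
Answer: $- \frac{76096}{103} \approx -738.8$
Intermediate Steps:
$F{\left(k,R \right)} = -3 + k$
$\left(F{\left(-6,5 - 3 \right)} + \frac{1}{-119 + 16}\right) \left(37 - -45\right) = \left(\left(-3 - 6\right) + \frac{1}{-119 + 16}\right) \left(37 - -45\right) = \left(-9 + \frac{1}{-103}\right) \left(37 + 45\right) = \left(-9 - \frac{1}{103}\right) 82 = \left(- \frac{928}{103}\right) 82 = - \frac{76096}{103}$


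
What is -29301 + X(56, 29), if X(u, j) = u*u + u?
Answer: -26109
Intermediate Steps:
X(u, j) = u + u**2 (X(u, j) = u**2 + u = u + u**2)
-29301 + X(56, 29) = -29301 + 56*(1 + 56) = -29301 + 56*57 = -29301 + 3192 = -26109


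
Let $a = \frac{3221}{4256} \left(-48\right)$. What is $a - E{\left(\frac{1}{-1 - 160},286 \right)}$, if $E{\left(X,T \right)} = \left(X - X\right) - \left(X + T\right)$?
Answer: $\frac{1527461}{6118} \approx 249.67$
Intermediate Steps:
$a = - \frac{9663}{266}$ ($a = 3221 \cdot \frac{1}{4256} \left(-48\right) = \frac{3221}{4256} \left(-48\right) = - \frac{9663}{266} \approx -36.327$)
$E{\left(X,T \right)} = - T - X$ ($E{\left(X,T \right)} = 0 - \left(T + X\right) = - T - X$)
$a - E{\left(\frac{1}{-1 - 160},286 \right)} = - \frac{9663}{266} - \left(\left(-1\right) 286 - \frac{1}{-1 - 160}\right) = - \frac{9663}{266} - \left(-286 - \frac{1}{-161}\right) = - \frac{9663}{266} - \left(-286 - - \frac{1}{161}\right) = - \frac{9663}{266} - \left(-286 + \frac{1}{161}\right) = - \frac{9663}{266} - - \frac{46045}{161} = - \frac{9663}{266} + \frac{46045}{161} = \frac{1527461}{6118}$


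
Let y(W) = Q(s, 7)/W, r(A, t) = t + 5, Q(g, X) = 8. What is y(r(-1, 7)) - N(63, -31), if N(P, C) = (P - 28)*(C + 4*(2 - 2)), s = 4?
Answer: 3257/3 ≈ 1085.7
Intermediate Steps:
r(A, t) = 5 + t
N(P, C) = C*(-28 + P) (N(P, C) = (-28 + P)*(C + 4*0) = (-28 + P)*(C + 0) = (-28 + P)*C = C*(-28 + P))
y(W) = 8/W
y(r(-1, 7)) - N(63, -31) = 8/(5 + 7) - (-31)*(-28 + 63) = 8/12 - (-31)*35 = 8*(1/12) - 1*(-1085) = ⅔ + 1085 = 3257/3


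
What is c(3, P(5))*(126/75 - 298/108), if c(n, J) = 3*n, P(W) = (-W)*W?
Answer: -1457/150 ≈ -9.7133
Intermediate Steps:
P(W) = -W**2
c(3, P(5))*(126/75 - 298/108) = (3*3)*(126/75 - 298/108) = 9*(126*(1/75) - 298*1/108) = 9*(42/25 - 149/54) = 9*(-1457/1350) = -1457/150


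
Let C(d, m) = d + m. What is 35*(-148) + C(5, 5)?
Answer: -5170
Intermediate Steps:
35*(-148) + C(5, 5) = 35*(-148) + (5 + 5) = -5180 + 10 = -5170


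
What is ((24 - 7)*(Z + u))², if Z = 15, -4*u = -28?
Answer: 139876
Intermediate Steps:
u = 7 (u = -¼*(-28) = 7)
((24 - 7)*(Z + u))² = ((24 - 7)*(15 + 7))² = (17*22)² = 374² = 139876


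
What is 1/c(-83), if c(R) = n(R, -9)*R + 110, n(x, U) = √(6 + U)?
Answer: 110/32767 + 83*I*√3/32767 ≈ 0.003357 + 0.0043873*I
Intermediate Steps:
c(R) = 110 + I*R*√3 (c(R) = √(6 - 9)*R + 110 = √(-3)*R + 110 = (I*√3)*R + 110 = I*R*√3 + 110 = 110 + I*R*√3)
1/c(-83) = 1/(110 + I*(-83)*√3) = 1/(110 - 83*I*√3)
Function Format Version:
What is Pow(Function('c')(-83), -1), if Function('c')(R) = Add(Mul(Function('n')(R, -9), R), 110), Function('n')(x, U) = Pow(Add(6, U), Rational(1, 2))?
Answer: Add(Rational(110, 32767), Mul(Rational(83, 32767), I, Pow(3, Rational(1, 2)))) ≈ Add(0.0033570, Mul(0.0043873, I))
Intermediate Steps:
Function('c')(R) = Add(110, Mul(I, R, Pow(3, Rational(1, 2)))) (Function('c')(R) = Add(Mul(Pow(Add(6, -9), Rational(1, 2)), R), 110) = Add(Mul(Pow(-3, Rational(1, 2)), R), 110) = Add(Mul(Mul(I, Pow(3, Rational(1, 2))), R), 110) = Add(Mul(I, R, Pow(3, Rational(1, 2))), 110) = Add(110, Mul(I, R, Pow(3, Rational(1, 2)))))
Pow(Function('c')(-83), -1) = Pow(Add(110, Mul(I, -83, Pow(3, Rational(1, 2)))), -1) = Pow(Add(110, Mul(-83, I, Pow(3, Rational(1, 2)))), -1)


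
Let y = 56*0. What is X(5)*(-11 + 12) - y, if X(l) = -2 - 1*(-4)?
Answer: 2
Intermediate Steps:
y = 0
X(l) = 2 (X(l) = -2 + 4 = 2)
X(5)*(-11 + 12) - y = 2*(-11 + 12) - 1*0 = 2*1 + 0 = 2 + 0 = 2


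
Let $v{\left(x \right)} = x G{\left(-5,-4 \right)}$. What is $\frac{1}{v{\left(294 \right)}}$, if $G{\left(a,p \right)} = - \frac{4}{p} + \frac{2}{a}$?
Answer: $\frac{5}{882} \approx 0.0056689$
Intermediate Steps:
$v{\left(x \right)} = \frac{3 x}{5}$ ($v{\left(x \right)} = x \left(- \frac{4}{-4} + \frac{2}{-5}\right) = x \left(\left(-4\right) \left(- \frac{1}{4}\right) + 2 \left(- \frac{1}{5}\right)\right) = x \left(1 - \frac{2}{5}\right) = x \frac{3}{5} = \frac{3 x}{5}$)
$\frac{1}{v{\left(294 \right)}} = \frac{1}{\frac{3}{5} \cdot 294} = \frac{1}{\frac{882}{5}} = \frac{5}{882}$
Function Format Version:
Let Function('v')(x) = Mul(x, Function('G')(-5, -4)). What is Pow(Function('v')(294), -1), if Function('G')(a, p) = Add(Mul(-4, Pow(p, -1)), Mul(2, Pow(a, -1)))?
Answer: Rational(5, 882) ≈ 0.0056689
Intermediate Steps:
Function('v')(x) = Mul(Rational(3, 5), x) (Function('v')(x) = Mul(x, Add(Mul(-4, Pow(-4, -1)), Mul(2, Pow(-5, -1)))) = Mul(x, Add(Mul(-4, Rational(-1, 4)), Mul(2, Rational(-1, 5)))) = Mul(x, Add(1, Rational(-2, 5))) = Mul(x, Rational(3, 5)) = Mul(Rational(3, 5), x))
Pow(Function('v')(294), -1) = Pow(Mul(Rational(3, 5), 294), -1) = Pow(Rational(882, 5), -1) = Rational(5, 882)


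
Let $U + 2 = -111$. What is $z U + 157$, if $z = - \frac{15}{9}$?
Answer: $\frac{1036}{3} \approx 345.33$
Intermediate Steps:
$U = -113$ ($U = -2 - 111 = -113$)
$z = - \frac{5}{3}$ ($z = \left(-15\right) \frac{1}{9} = - \frac{5}{3} \approx -1.6667$)
$z U + 157 = \left(- \frac{5}{3}\right) \left(-113\right) + 157 = \frac{565}{3} + 157 = \frac{1036}{3}$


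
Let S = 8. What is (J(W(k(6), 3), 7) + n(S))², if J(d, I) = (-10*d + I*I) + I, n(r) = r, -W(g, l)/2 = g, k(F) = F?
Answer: 33856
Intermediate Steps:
W(g, l) = -2*g
J(d, I) = I + I² - 10*d (J(d, I) = (-10*d + I²) + I = (I² - 10*d) + I = I + I² - 10*d)
(J(W(k(6), 3), 7) + n(S))² = ((7 + 7² - (-20)*6) + 8)² = ((7 + 49 - 10*(-12)) + 8)² = ((7 + 49 + 120) + 8)² = (176 + 8)² = 184² = 33856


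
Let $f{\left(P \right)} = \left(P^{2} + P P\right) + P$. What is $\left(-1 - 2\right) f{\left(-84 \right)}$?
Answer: $-42084$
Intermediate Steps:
$f{\left(P \right)} = P + 2 P^{2}$ ($f{\left(P \right)} = \left(P^{2} + P^{2}\right) + P = 2 P^{2} + P = P + 2 P^{2}$)
$\left(-1 - 2\right) f{\left(-84 \right)} = \left(-1 - 2\right) \left(- 84 \left(1 + 2 \left(-84\right)\right)\right) = \left(-1 - 2\right) \left(- 84 \left(1 - 168\right)\right) = - 3 \left(\left(-84\right) \left(-167\right)\right) = \left(-3\right) 14028 = -42084$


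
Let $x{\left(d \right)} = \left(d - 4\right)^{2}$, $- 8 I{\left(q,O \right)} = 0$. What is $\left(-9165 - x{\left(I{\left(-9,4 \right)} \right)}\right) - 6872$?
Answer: $-16053$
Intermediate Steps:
$I{\left(q,O \right)} = 0$ ($I{\left(q,O \right)} = \left(- \frac{1}{8}\right) 0 = 0$)
$x{\left(d \right)} = \left(-4 + d\right)^{2}$
$\left(-9165 - x{\left(I{\left(-9,4 \right)} \right)}\right) - 6872 = \left(-9165 - \left(-4 + 0\right)^{2}\right) - 6872 = \left(-9165 - \left(-4\right)^{2}\right) - 6872 = \left(-9165 - 16\right) - 6872 = -9181 - 6872 = -16053$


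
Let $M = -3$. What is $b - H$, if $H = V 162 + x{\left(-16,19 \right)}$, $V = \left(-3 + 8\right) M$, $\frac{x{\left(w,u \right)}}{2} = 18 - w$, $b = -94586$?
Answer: $-92224$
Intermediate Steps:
$x{\left(w,u \right)} = 36 - 2 w$ ($x{\left(w,u \right)} = 2 \left(18 - w\right) = 36 - 2 w$)
$V = -15$ ($V = \left(-3 + 8\right) \left(-3\right) = 5 \left(-3\right) = -15$)
$H = -2362$ ($H = \left(-15\right) 162 + \left(36 - -32\right) = -2430 + \left(36 + 32\right) = -2430 + 68 = -2362$)
$b - H = -94586 - -2362 = -94586 + 2362 = -92224$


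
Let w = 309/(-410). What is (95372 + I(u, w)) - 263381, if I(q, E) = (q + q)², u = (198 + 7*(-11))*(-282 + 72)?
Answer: 2582504391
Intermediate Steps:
w = -309/410 (w = 309*(-1/410) = -309/410 ≈ -0.75366)
u = -25410 (u = (198 - 77)*(-210) = 121*(-210) = -25410)
I(q, E) = 4*q² (I(q, E) = (2*q)² = 4*q²)
(95372 + I(u, w)) - 263381 = (95372 + 4*(-25410)²) - 263381 = (95372 + 4*645668100) - 263381 = (95372 + 2582672400) - 263381 = 2582767772 - 263381 = 2582504391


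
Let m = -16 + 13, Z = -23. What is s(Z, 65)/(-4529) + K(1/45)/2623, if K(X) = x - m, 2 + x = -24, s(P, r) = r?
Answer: -274662/11879567 ≈ -0.023121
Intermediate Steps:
x = -26 (x = -2 - 24 = -26)
m = -3
K(X) = -23 (K(X) = -26 - 1*(-3) = -26 + 3 = -23)
s(Z, 65)/(-4529) + K(1/45)/2623 = 65/(-4529) - 23/2623 = 65*(-1/4529) - 23*1/2623 = -65/4529 - 23/2623 = -274662/11879567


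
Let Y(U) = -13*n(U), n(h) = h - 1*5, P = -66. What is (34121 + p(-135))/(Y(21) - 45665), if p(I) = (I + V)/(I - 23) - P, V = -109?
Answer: -2700895/3623967 ≈ -0.74529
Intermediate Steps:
n(h) = -5 + h (n(h) = h - 5 = -5 + h)
p(I) = 66 + (-109 + I)/(-23 + I) (p(I) = (I - 109)/(I - 23) - 1*(-66) = (-109 + I)/(-23 + I) + 66 = 66 + (-109 + I)/(-23 + I))
Y(U) = 65 - 13*U (Y(U) = -13*(-5 + U) = 65 - 13*U)
(34121 + p(-135))/(Y(21) - 45665) = (34121 + (-1627 + 67*(-135))/(-23 - 135))/((65 - 13*21) - 45665) = (34121 + (-1627 - 9045)/(-158))/((65 - 273) - 45665) = (34121 - 1/158*(-10672))/(-208 - 45665) = (34121 + 5336/79)/(-45873) = (2700895/79)*(-1/45873) = -2700895/3623967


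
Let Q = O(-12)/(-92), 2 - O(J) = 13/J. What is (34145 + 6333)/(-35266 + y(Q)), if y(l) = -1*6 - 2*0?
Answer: -20239/17636 ≈ -1.1476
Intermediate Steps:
O(J) = 2 - 13/J
Q = -37/1104 (Q = (2 - 13/(-12))/(-92) = (2 - 13*(-1/12))*(-1/92) = (2 + 13/12)*(-1/92) = (37/12)*(-1/92) = -37/1104 ≈ -0.033514)
y(l) = -6 (y(l) = -6 + 0 = -6)
(34145 + 6333)/(-35266 + y(Q)) = (34145 + 6333)/(-35266 - 6) = 40478/(-35272) = 40478*(-1/35272) = -20239/17636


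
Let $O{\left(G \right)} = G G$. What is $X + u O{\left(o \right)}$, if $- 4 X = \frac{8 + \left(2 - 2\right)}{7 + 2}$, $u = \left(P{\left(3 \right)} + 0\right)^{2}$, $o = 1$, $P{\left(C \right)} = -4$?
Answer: $\frac{142}{9} \approx 15.778$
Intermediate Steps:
$O{\left(G \right)} = G^{2}$
$u = 16$ ($u = \left(-4 + 0\right)^{2} = \left(-4\right)^{2} = 16$)
$X = - \frac{2}{9}$ ($X = - \frac{\left(8 + \left(2 - 2\right)\right) \frac{1}{7 + 2}}{4} = - \frac{\left(8 + \left(2 - 2\right)\right) \frac{1}{9}}{4} = - \frac{\left(8 + 0\right) \frac{1}{9}}{4} = - \frac{8 \cdot \frac{1}{9}}{4} = \left(- \frac{1}{4}\right) \frac{8}{9} = - \frac{2}{9} \approx -0.22222$)
$X + u O{\left(o \right)} = - \frac{2}{9} + 16 \cdot 1^{2} = - \frac{2}{9} + 16 \cdot 1 = - \frac{2}{9} + 16 = \frac{142}{9}$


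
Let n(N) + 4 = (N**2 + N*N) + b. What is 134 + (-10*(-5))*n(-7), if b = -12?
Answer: 4234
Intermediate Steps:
n(N) = -16 + 2*N**2 (n(N) = -4 + ((N**2 + N*N) - 12) = -4 + ((N**2 + N**2) - 12) = -4 + (2*N**2 - 12) = -4 + (-12 + 2*N**2) = -16 + 2*N**2)
134 + (-10*(-5))*n(-7) = 134 + (-10*(-5))*(-16 + 2*(-7)**2) = 134 + 50*(-16 + 2*49) = 134 + 50*(-16 + 98) = 134 + 50*82 = 134 + 4100 = 4234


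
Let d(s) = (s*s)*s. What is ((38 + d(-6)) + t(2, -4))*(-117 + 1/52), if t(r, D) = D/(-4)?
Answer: 1076691/52 ≈ 20706.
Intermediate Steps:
d(s) = s**3 (d(s) = s**2*s = s**3)
t(r, D) = -D/4 (t(r, D) = D*(-1/4) = -D/4)
((38 + d(-6)) + t(2, -4))*(-117 + 1/52) = ((38 + (-6)**3) - 1/4*(-4))*(-117 + 1/52) = ((38 - 216) + 1)*(-117 + 1/52) = (-178 + 1)*(-6083/52) = -177*(-6083/52) = 1076691/52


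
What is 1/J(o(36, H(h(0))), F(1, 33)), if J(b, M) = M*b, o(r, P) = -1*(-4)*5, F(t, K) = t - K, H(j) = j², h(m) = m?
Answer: -1/640 ≈ -0.0015625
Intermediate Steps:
o(r, P) = 20 (o(r, P) = 4*5 = 20)
1/J(o(36, H(h(0))), F(1, 33)) = 1/((1 - 1*33)*20) = 1/((1 - 33)*20) = 1/(-32*20) = 1/(-640) = -1/640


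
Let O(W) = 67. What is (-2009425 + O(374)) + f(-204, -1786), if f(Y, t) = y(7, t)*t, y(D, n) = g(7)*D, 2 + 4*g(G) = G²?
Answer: -4312513/2 ≈ -2.1563e+6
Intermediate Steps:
g(G) = -½ + G²/4
y(D, n) = 47*D/4 (y(D, n) = (-½ + (¼)*7²)*D = (-½ + (¼)*49)*D = (-½ + 49/4)*D = 47*D/4)
f(Y, t) = 329*t/4 (f(Y, t) = ((47/4)*7)*t = 329*t/4)
(-2009425 + O(374)) + f(-204, -1786) = (-2009425 + 67) + (329/4)*(-1786) = -2009358 - 293797/2 = -4312513/2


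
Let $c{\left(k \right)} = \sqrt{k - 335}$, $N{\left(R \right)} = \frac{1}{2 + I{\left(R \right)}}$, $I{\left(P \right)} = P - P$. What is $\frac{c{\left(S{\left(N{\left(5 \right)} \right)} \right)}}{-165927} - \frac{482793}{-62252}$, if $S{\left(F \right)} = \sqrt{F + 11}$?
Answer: $\frac{482793}{62252} - \frac{\sqrt{-1340 + 2 \sqrt{46}}}{331854} \approx 7.7555 - 0.00010975 i$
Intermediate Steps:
$I{\left(P \right)} = 0$
$N{\left(R \right)} = \frac{1}{2}$ ($N{\left(R \right)} = \frac{1}{2 + 0} = \frac{1}{2}$)
$S{\left(F \right)} = \sqrt{11 + F}$
$c{\left(k \right)} = \sqrt{-335 + k}$
$\frac{c{\left(S{\left(N{\left(5 \right)} \right)} \right)}}{-165927} - \frac{482793}{-62252} = \frac{\sqrt{-335 + \sqrt{11 + \frac{1}{2}}}}{-165927} - \frac{482793}{-62252} = \sqrt{-335 + \sqrt{\frac{23}{2}}} \left(- \frac{1}{165927}\right) - - \frac{482793}{62252} = \sqrt{-335 + \frac{\sqrt{46}}{2}} \left(- \frac{1}{165927}\right) + \frac{482793}{62252} = - \frac{\sqrt{-335 + \frac{\sqrt{46}}{2}}}{165927} + \frac{482793}{62252} = \frac{482793}{62252} - \frac{\sqrt{-335 + \frac{\sqrt{46}}{2}}}{165927}$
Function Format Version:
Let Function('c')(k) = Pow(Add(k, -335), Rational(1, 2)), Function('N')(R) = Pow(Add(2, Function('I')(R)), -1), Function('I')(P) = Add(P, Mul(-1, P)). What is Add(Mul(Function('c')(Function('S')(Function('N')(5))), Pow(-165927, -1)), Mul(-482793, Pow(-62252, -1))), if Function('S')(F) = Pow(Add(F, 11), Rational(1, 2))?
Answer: Add(Rational(482793, 62252), Mul(Rational(-1, 331854), Pow(Add(-1340, Mul(2, Pow(46, Rational(1, 2)))), Rational(1, 2)))) ≈ Add(7.7555, Mul(-0.00010975, I))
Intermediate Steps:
Function('I')(P) = 0
Function('N')(R) = Rational(1, 2) (Function('N')(R) = Pow(Add(2, 0), -1) = Pow(2, -1) = Rational(1, 2))
Function('S')(F) = Pow(Add(11, F), Rational(1, 2))
Function('c')(k) = Pow(Add(-335, k), Rational(1, 2))
Add(Mul(Function('c')(Function('S')(Function('N')(5))), Pow(-165927, -1)), Mul(-482793, Pow(-62252, -1))) = Add(Mul(Pow(Add(-335, Pow(Add(11, Rational(1, 2)), Rational(1, 2))), Rational(1, 2)), Pow(-165927, -1)), Mul(-482793, Pow(-62252, -1))) = Add(Mul(Pow(Add(-335, Pow(Rational(23, 2), Rational(1, 2))), Rational(1, 2)), Rational(-1, 165927)), Mul(-482793, Rational(-1, 62252))) = Add(Mul(Pow(Add(-335, Mul(Rational(1, 2), Pow(46, Rational(1, 2)))), Rational(1, 2)), Rational(-1, 165927)), Rational(482793, 62252)) = Add(Mul(Rational(-1, 165927), Pow(Add(-335, Mul(Rational(1, 2), Pow(46, Rational(1, 2)))), Rational(1, 2))), Rational(482793, 62252)) = Add(Rational(482793, 62252), Mul(Rational(-1, 165927), Pow(Add(-335, Mul(Rational(1, 2), Pow(46, Rational(1, 2)))), Rational(1, 2))))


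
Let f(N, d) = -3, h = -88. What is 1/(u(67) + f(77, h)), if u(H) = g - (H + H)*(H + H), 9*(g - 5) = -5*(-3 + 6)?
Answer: -3/53867 ≈ -5.5693e-5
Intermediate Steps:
g = 10/3 (g = 5 + (-5*(-3 + 6))/9 = 5 + (-5*3)/9 = 5 + (⅑)*(-15) = 5 - 5/3 = 10/3 ≈ 3.3333)
u(H) = 10/3 - 4*H² (u(H) = 10/3 - (H + H)*(H + H) = 10/3 - 2*H*2*H = 10/3 - 4*H²)
1/(u(67) + f(77, h)) = 1/((10/3 - 4*67²) - 3) = 1/((10/3 - 4*4489) - 3) = 1/((10/3 - 17956) - 3) = 1/(-53858/3 - 3) = 1/(-53867/3) = -3/53867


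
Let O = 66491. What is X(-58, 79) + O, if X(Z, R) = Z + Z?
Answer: 66375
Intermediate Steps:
X(Z, R) = 2*Z
X(-58, 79) + O = 2*(-58) + 66491 = -116 + 66491 = 66375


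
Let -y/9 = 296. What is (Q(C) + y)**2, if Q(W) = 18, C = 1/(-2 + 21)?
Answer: 7001316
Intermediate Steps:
y = -2664 (y = -9*296 = -2664)
C = 1/19 ≈ 0.052632
(Q(C) + y)**2 = (18 - 2664)**2 = (-2646)**2 = 7001316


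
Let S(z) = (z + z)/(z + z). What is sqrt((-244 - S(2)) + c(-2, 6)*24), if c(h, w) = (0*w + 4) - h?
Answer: I*sqrt(101) ≈ 10.05*I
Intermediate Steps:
c(h, w) = 4 - h (c(h, w) = (0 + 4) - h = 4 - h)
S(z) = 1 (S(z) = (2*z)/((2*z)) = (2*z)*(1/(2*z)) = 1)
sqrt((-244 - S(2)) + c(-2, 6)*24) = sqrt((-244 - 1*1) + (4 - 1*(-2))*24) = sqrt((-244 - 1) + (4 + 2)*24) = sqrt(-245 + 6*24) = sqrt(-245 + 144) = sqrt(-101) = I*sqrt(101)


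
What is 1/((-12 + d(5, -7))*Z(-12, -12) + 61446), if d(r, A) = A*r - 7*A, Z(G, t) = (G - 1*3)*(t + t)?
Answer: 1/62166 ≈ 1.6086e-5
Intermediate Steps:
Z(G, t) = 2*t*(-3 + G) (Z(G, t) = (G - 3)*(2*t) = (-3 + G)*(2*t) = 2*t*(-3 + G))
d(r, A) = -7*A + A*r
1/((-12 + d(5, -7))*Z(-12, -12) + 61446) = 1/((-12 - 7*(-7 + 5))*(2*(-12)*(-3 - 12)) + 61446) = 1/((-12 - 7*(-2))*(2*(-12)*(-15)) + 61446) = 1/((-12 + 14)*360 + 61446) = 1/(2*360 + 61446) = 1/(720 + 61446) = 1/62166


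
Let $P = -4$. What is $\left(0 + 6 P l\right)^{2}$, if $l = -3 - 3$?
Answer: $20736$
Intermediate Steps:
$l = -6$ ($l = -3 - 3 = -6$)
$\left(0 + 6 P l\right)^{2} = \left(0 + 6 \left(-4\right) \left(-6\right)\right)^{2} = \left(0 - -144\right)^{2} = \left(0 + 144\right)^{2} = 144^{2} = 20736$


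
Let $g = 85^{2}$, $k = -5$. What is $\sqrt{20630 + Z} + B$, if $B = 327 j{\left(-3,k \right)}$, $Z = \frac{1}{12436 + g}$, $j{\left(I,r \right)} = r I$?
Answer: $4905 + \frac{\sqrt{7974628039891}}{19661} \approx 5048.6$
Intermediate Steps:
$g = 7225$
$j{\left(I,r \right)} = I r$
$Z = \frac{1}{19661}$ ($Z = \frac{1}{12436 + 7225} = \frac{1}{19661} \approx 5.0862 \cdot 10^{-5}$)
$B = 4905$ ($B = 327 \left(\left(-3\right) \left(-5\right)\right) = 327 \cdot 15 = 4905$)
$\sqrt{20630 + Z} + B = \sqrt{20630 + \frac{1}{19661}} + 4905 = \sqrt{\frac{405606431}{19661}} + 4905 = \frac{\sqrt{7974628039891}}{19661} + 4905 = 4905 + \frac{\sqrt{7974628039891}}{19661}$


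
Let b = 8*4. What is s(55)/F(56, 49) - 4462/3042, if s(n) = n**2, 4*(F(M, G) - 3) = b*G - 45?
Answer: 2995903/466947 ≈ 6.4159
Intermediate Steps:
b = 32
F(M, G) = -33/4 + 8*G (F(M, G) = 3 + (32*G - 45)/4 = 3 + (-45 + 32*G)/4 = 3 + (-45/4 + 8*G) = -33/4 + 8*G)
s(55)/F(56, 49) - 4462/3042 = 55**2/(-33/4 + 8*49) - 4462/3042 = 3025/(-33/4 + 392) - 4462*1/3042 = 3025/(1535/4) - 2231/1521 = 3025*(4/1535) - 2231/1521 = 2420/307 - 2231/1521 = 2995903/466947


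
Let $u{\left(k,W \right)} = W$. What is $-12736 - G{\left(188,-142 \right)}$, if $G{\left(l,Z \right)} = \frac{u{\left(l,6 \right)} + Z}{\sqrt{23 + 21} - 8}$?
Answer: $- \frac{63952}{5} - \frac{68 \sqrt{11}}{5} \approx -12836.0$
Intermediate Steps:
$G{\left(l,Z \right)} = \frac{6 + Z}{-8 + 2 \sqrt{11}}$ ($G{\left(l,Z \right)} = \frac{6 + Z}{\sqrt{23 + 21} - 8} = \frac{6 + Z}{\sqrt{44} - 8} = \frac{6 + Z}{2 \sqrt{11} - 8} = \frac{6 + Z}{-8 + 2 \sqrt{11}}$)
$-12736 - G{\left(188,-142 \right)} = -12736 - \left(- \frac{12}{5} - \frac{3 \sqrt{11}}{5} - - \frac{284}{5} - - \frac{71 \sqrt{11}}{5}\right) = -12736 - \left(- \frac{12}{5} - \frac{3 \sqrt{11}}{5} + \frac{284}{5} + \frac{71 \sqrt{11}}{5}\right) = -12736 - \left(\frac{272}{5} + \frac{68 \sqrt{11}}{5}\right) = - \frac{63952}{5} - \frac{68 \sqrt{11}}{5}$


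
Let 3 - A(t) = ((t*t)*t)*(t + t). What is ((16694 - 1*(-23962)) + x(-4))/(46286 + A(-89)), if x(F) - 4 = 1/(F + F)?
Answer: -325279/1003505544 ≈ -0.00032414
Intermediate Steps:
x(F) = 4 + 1/(2*F) (x(F) = 4 + 1/(F + F) = 4 + 1/(2*F))
A(t) = 3 - 2*t**4 (A(t) = 3 - (t*t)*t*(t + t) = 3 - t**2*t*2*t = 3 - t**3*2*t = 3 - 2*t**4)
((16694 - 1*(-23962)) + x(-4))/(46286 + A(-89)) = ((16694 - 1*(-23962)) + (4 + (1/2)/(-4)))/(46286 + (3 - 2*(-89)**4)) = ((16694 + 23962) + (4 + (1/2)*(-1/4)))/(46286 + (3 - 2*62742241)) = (40656 + (4 - 1/8))/(46286 + (3 - 125484482)) = (40656 + 31/8)/(46286 - 125484479) = (325279/8)/(-125438193) = (325279/8)*(-1/125438193) = -325279/1003505544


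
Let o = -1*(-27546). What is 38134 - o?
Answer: 10588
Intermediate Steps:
o = 27546
38134 - o = 38134 - 1*27546 = 38134 - 27546 = 10588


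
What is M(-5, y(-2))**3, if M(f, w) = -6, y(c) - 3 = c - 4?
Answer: -216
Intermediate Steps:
y(c) = -1 + c (y(c) = 3 + (c - 4) = 3 + (-4 + c) = -1 + c)
M(-5, y(-2))**3 = (-6)**3 = -216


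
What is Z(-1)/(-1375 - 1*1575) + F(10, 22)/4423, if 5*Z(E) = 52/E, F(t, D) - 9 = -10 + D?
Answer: 269873/32619625 ≈ 0.0082733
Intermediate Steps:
F(t, D) = -1 + D (F(t, D) = 9 + (-10 + D) = -1 + D)
Z(E) = 52/(5*E) (Z(E) = (52/E)/5 = 52/(5*E))
Z(-1)/(-1375 - 1*1575) + F(10, 22)/4423 = ((52/5)/(-1))/(-1375 - 1*1575) + (-1 + 22)/4423 = ((52/5)*(-1))/(-1375 - 1575) + 21*(1/4423) = -52/5/(-2950) + 21/4423 = -52/5*(-1/2950) + 21/4423 = 26/7375 + 21/4423 = 269873/32619625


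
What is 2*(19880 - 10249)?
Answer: 19262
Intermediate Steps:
2*(19880 - 10249) = 2*9631 = 19262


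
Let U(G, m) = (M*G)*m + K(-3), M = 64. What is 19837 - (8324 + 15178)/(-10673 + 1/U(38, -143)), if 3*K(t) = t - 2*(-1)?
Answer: 110459225149849/5567725210 ≈ 19839.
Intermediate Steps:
K(t) = ⅔ + t/3 (K(t) = (t - 2*(-1))/3 = (t + 2)/3 = (2 + t)/3 = ⅔ + t/3)
U(G, m) = -⅓ + 64*G*m (U(G, m) = (64*G)*m + (⅔ + (⅓)*(-3)) = 64*G*m + (⅔ - 1) = 64*G*m - ⅓ = -⅓ + 64*G*m)
19837 - (8324 + 15178)/(-10673 + 1/U(38, -143)) = 19837 - (8324 + 15178)/(-10673 + 1/(-⅓ + 64*38*(-143))) = 19837 - 23502/(-10673 + 1/(-⅓ - 347776)) = 19837 - 23502/(-10673 + 1/(-1043329/3)) = 19837 - 23502/(-10673 - 3/1043329) = 19837 - 23502/(-11135450420/1043329) = 19837 - 23502*(-1043329)/11135450420 = 19837 - 1*(-12260159079/5567725210) = 19837 + 12260159079/5567725210 = 110459225149849/5567725210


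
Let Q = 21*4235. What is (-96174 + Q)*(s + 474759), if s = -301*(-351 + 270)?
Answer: -3613274460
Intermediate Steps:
Q = 88935
s = 24381 (s = -301*(-81) = 24381)
(-96174 + Q)*(s + 474759) = (-96174 + 88935)*(24381 + 474759) = -7239*499140 = -3613274460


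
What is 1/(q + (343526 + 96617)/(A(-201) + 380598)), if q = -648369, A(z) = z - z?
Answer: -380598/246767504519 ≈ -1.5423e-6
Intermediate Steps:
A(z) = 0
1/(q + (343526 + 96617)/(A(-201) + 380598)) = 1/(-648369 + (343526 + 96617)/(0 + 380598)) = 1/(-648369 + 440143/380598) = 1/(-246767504519/380598) = -380598/246767504519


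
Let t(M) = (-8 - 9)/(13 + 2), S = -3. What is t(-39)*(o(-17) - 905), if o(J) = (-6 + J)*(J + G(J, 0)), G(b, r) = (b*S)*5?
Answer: 108443/15 ≈ 7229.5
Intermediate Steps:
G(b, r) = -15*b (G(b, r) = (b*(-3))*5 = -3*b*5 = -15*b)
t(M) = -17/15
o(J) = -14*J*(-6 + J) (o(J) = (-6 + J)*(J - 15*J) = (-6 + J)*(-14*J) = -14*J*(-6 + J))
t(-39)*(o(-17) - 905) = -17*(14*(-17)*(6 - 1*(-17)) - 905)/15 = -17*(14*(-17)*(6 + 17) - 905)/15 = -17*(14*(-17)*23 - 905)/15 = -17*(-5474 - 905)/15 = -17/15*(-6379) = 108443/15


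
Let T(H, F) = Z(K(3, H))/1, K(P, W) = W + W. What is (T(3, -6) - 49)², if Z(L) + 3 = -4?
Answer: 3136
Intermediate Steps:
K(P, W) = 2*W
Z(L) = -7 (Z(L) = -3 - 4 = -7)
T(H, F) = -7 (T(H, F) = -7/1 = -7*1 = -7)
(T(3, -6) - 49)² = (-7 - 49)² = (-56)² = 3136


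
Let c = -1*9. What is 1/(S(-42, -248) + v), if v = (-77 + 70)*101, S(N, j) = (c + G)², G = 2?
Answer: -1/658 ≈ -0.0015198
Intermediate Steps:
c = -9
S(N, j) = 49 (S(N, j) = (-9 + 2)² = (-7)² = 49)
v = -707 (v = -7*101 = -707)
1/(S(-42, -248) + v) = 1/(49 - 707) = 1/(-658) = -1/658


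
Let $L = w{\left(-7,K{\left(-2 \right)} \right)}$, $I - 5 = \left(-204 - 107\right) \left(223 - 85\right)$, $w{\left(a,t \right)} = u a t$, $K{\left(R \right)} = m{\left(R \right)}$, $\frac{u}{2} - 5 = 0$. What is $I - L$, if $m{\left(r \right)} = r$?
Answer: $-43053$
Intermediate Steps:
$u = 10$ ($u = 10 + 2 \cdot 0 = 10 + 0 = 10$)
$K{\left(R \right)} = R$
$w{\left(a,t \right)} = 10 a t$
$I = -42913$ ($I = 5 + \left(-204 - 107\right) \left(223 - 85\right) = 5 - 42918 = -42913$)
$L = 140$ ($L = 10 \left(-7\right) \left(-2\right) = 140$)
$I - L = -42913 - 140 = -43053$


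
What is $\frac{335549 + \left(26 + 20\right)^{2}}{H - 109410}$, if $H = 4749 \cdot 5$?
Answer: $- \frac{22511}{5711} \approx -3.9417$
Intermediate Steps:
$H = 23745$
$\frac{335549 + \left(26 + 20\right)^{2}}{H - 109410} = \frac{335549 + \left(26 + 20\right)^{2}}{23745 - 109410} = \frac{335549 + 46^{2}}{-85665} = \left(335549 + 2116\right) \left(- \frac{1}{85665}\right) = 337665 \left(- \frac{1}{85665}\right) = - \frac{22511}{5711}$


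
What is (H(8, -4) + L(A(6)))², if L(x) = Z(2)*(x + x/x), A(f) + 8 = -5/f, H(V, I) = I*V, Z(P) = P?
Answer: 20449/9 ≈ 2272.1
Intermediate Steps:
A(f) = -8 - 5/f
L(x) = 2 + 2*x (L(x) = 2*(x + x/x) = 2*(x + 1) = 2*(1 + x) = 2 + 2*x)
(H(8, -4) + L(A(6)))² = (-4*8 + (2 + 2*(-8 - 5/6)))² = (-32 + (2 + 2*(-8 - 5*⅙)))² = (-32 + (2 + 2*(-8 - ⅚)))² = (-32 + (2 + 2*(-53/6)))² = (-32 + (2 - 53/3))² = (-32 - 47/3)² = (-143/3)² = 20449/9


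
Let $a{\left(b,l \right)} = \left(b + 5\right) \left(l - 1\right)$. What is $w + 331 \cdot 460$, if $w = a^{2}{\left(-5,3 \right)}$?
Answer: $152260$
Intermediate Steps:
$a{\left(b,l \right)} = \left(-1 + l\right) \left(5 + b\right)$ ($a{\left(b,l \right)} = \left(5 + b\right) \left(-1 + l\right) = \left(-1 + l\right) \left(5 + b\right)$)
$w = 0$ ($w = \left(-5 - -5 + 5 \cdot 3 - 15\right)^{2} = \left(-5 + 5 + 15 - 15\right)^{2} = 0^{2} = 0$)
$w + 331 \cdot 460 = 0 + 331 \cdot 460 = 0 + 152260 = 152260$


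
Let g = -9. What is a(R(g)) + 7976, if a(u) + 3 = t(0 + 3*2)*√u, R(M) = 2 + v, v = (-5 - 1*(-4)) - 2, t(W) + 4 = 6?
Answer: 7973 + 2*I ≈ 7973.0 + 2.0*I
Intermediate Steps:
t(W) = 2 (t(W) = -4 + 6 = 2)
v = -3 (v = (-5 + 4) - 2 = -1 - 2 = -3)
R(M) = -1 (R(M) = 2 - 3 = -1)
a(u) = -3 + 2*√u
a(R(g)) + 7976 = (-3 + 2*√(-1)) + 7976 = (-3 + 2*I) + 7976 = 7973 + 2*I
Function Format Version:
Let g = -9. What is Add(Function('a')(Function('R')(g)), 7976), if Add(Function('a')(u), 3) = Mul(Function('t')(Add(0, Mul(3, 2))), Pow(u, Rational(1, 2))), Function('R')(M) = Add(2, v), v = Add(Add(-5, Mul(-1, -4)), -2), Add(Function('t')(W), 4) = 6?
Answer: Add(7973, Mul(2, I)) ≈ Add(7973.0, Mul(2.0000, I))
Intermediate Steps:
Function('t')(W) = 2 (Function('t')(W) = Add(-4, 6) = 2)
v = -3 (v = Add(Add(-5, 4), -2) = Add(-1, -2) = -3)
Function('R')(M) = -1 (Function('R')(M) = Add(2, -3) = -1)
Function('a')(u) = Add(-3, Mul(2, Pow(u, Rational(1, 2))))
Add(Function('a')(Function('R')(g)), 7976) = Add(Add(-3, Mul(2, Pow(-1, Rational(1, 2)))), 7976) = Add(Add(-3, Mul(2, I)), 7976) = Add(7973, Mul(2, I))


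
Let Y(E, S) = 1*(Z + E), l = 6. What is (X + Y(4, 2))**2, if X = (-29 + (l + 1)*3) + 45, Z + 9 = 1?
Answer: 1089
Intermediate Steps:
Z = -8 (Z = -9 + 1 = -8)
Y(E, S) = -8 + E (Y(E, S) = 1*(-8 + E) = -8 + E)
X = 37 (X = (-29 + (6 + 1)*3) + 45 = (-29 + 7*3) + 45 = (-29 + 21) + 45 = -8 + 45 = 37)
(X + Y(4, 2))**2 = (37 + (-8 + 4))**2 = (37 - 4)**2 = 33**2 = 1089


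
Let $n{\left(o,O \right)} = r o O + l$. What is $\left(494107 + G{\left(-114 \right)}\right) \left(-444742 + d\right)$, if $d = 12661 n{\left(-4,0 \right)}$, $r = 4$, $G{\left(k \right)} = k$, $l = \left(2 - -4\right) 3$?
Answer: $-107119418092$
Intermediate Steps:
$l = 18$ ($l = \left(2 + 4\right) 3 = 6 \cdot 3 = 18$)
$n{\left(o,O \right)} = 18 + 4 O o$ ($n{\left(o,O \right)} = 4 o O + 18 = 4 O o + 18 = 18 + 4 O o$)
$d = 227898$ ($d = 12661 \left(18 + 4 \cdot 0 \left(-4\right)\right) = 12661 \left(18 + 0\right) = 12661 \cdot 18 = 227898$)
$\left(494107 + G{\left(-114 \right)}\right) \left(-444742 + d\right) = \left(494107 - 114\right) \left(-444742 + 227898\right) = 493993 \left(-216844\right) = -107119418092$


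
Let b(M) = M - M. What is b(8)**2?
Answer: 0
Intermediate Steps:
b(M) = 0
b(8)**2 = 0**2 = 0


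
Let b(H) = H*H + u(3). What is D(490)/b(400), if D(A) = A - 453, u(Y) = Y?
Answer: 37/160003 ≈ 0.00023125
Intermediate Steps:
D(A) = -453 + A
b(H) = 3 + H² (b(H) = H*H + 3 = H² + 3 = 3 + H²)
D(490)/b(400) = (-453 + 490)/(3 + 400²) = 37/(3 + 160000) = 37/160003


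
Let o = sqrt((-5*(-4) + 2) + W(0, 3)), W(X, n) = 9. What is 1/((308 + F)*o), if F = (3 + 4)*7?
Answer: sqrt(31)/11067 ≈ 0.00050310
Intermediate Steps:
F = 49 (F = 7*7 = 49)
o = sqrt(31) (o = sqrt((-5*(-4) + 2) + 9) = sqrt((20 + 2) + 9) = sqrt(22 + 9) = sqrt(31) ≈ 5.5678)
1/((308 + F)*o) = 1/((308 + 49)*(sqrt(31))) = (sqrt(31)/31)/357 = sqrt(31)/11067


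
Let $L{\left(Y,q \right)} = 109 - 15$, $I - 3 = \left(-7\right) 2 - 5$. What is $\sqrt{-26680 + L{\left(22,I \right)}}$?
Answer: $3 i \sqrt{2954} \approx 163.05 i$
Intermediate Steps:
$I = -16$ ($I = 3 - 19 = -16$)
$L{\left(Y,q \right)} = 94$
$\sqrt{-26680 + L{\left(22,I \right)}} = \sqrt{-26680 + 94} = \sqrt{-26586} = 3 i \sqrt{2954}$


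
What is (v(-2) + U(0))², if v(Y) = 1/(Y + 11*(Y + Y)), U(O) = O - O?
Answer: 1/2116 ≈ 0.00047259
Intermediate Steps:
U(O) = 0
v(Y) = 1/(23*Y) (v(Y) = 1/(Y + 11*(2*Y)) = 1/(Y + 22*Y) = 1/(23*Y))
(v(-2) + U(0))² = ((1/23)/(-2) + 0)² = ((1/23)*(-½) + 0)² = (-1/46 + 0)² = (-1/46)² = 1/2116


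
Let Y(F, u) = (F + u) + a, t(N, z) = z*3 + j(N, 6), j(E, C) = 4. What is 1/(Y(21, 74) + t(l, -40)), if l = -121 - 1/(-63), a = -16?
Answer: -1/37 ≈ -0.027027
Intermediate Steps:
l = -7622/63 (l = -121 - 1*(-1/63) = -121 + 1/63 = -7622/63 ≈ -120.98)
t(N, z) = 4 + 3*z (t(N, z) = z*3 + 4 = 3*z + 4 = 4 + 3*z)
Y(F, u) = -16 + F + u (Y(F, u) = (F + u) - 16 = -16 + F + u)
1/(Y(21, 74) + t(l, -40)) = 1/((-16 + 21 + 74) + (4 + 3*(-40))) = 1/(79 + (4 - 120)) = 1/(79 - 116) = 1/(-37) = -1/37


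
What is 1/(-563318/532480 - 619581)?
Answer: -266240/164957527099 ≈ -1.6140e-6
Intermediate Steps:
1/(-563318/532480 - 619581) = 1/(-563318*1/532480 - 619581) = 1/(-281659/266240 - 619581) = 1/(-164957527099/266240) = -266240/164957527099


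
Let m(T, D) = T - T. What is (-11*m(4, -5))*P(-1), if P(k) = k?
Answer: 0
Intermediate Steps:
m(T, D) = 0
(-11*m(4, -5))*P(-1) = -11*0*(-1) = 0*(-1) = 0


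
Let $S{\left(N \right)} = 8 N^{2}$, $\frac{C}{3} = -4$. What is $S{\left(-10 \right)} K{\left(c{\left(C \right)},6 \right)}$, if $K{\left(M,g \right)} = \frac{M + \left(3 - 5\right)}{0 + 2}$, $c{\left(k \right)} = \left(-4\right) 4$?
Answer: $-7200$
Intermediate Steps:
$C = -12$ ($C = 3 \left(-4\right) = -12$)
$c{\left(k \right)} = -16$
$K{\left(M,g \right)} = -1 + \frac{M}{2}$ ($K{\left(M,g \right)} = \frac{M + \left(3 - 5\right)}{2} = \left(M - 2\right) \frac{1}{2} = \left(-2 + M\right) \frac{1}{2} = -1 + \frac{M}{2}$)
$S{\left(-10 \right)} K{\left(c{\left(C \right)},6 \right)} = 8 \left(-10\right)^{2} \left(-1 + \frac{1}{2} \left(-16\right)\right) = 8 \cdot 100 \left(-1 - 8\right) = 800 \left(-9\right) = -7200$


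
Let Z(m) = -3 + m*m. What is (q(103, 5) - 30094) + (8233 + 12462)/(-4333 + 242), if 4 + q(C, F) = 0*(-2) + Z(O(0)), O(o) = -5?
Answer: -123061611/4091 ≈ -30081.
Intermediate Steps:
Z(m) = -3 + m**2
q(C, F) = 18 (q(C, F) = -4 + (0*(-2) + (-3 + (-5)**2)) = -4 + (0 + (-3 + 25)) = -4 + (0 + 22) = -4 + 22 = 18)
(q(103, 5) - 30094) + (8233 + 12462)/(-4333 + 242) = (18 - 30094) + (8233 + 12462)/(-4333 + 242) = -30076 + 20695/(-4091) = -30076 + 20695*(-1/4091) = -30076 - 20695/4091 = -123061611/4091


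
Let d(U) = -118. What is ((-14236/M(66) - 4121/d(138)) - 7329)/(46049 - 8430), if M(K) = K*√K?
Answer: -860701/4439042 - 3559*√66/40967091 ≈ -0.19460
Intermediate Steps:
M(K) = K^(3/2)
((-14236/M(66) - 4121/d(138)) - 7329)/(46049 - 8430) = ((-14236*√66/4356 - 4121/(-118)) - 7329)/(46049 - 8430) = ((-14236*√66/4356 - 4121*(-1/118)) - 7329)/37619 = ((-3559*√66/1089 + 4121/118) - 7329)*(1/37619) = ((4121/118 - 3559*√66/1089) - 7329)*(1/37619) = (-860701/118 - 3559*√66/1089)*(1/37619) = -860701/4439042 - 3559*√66/40967091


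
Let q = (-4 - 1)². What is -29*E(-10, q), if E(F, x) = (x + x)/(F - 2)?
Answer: 725/6 ≈ 120.83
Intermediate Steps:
q = 25 (q = (-5)² = 25)
E(F, x) = 2*x/(-2 + F) (E(F, x) = (2*x)/(-2 + F) = 2*x/(-2 + F))
-29*E(-10, q) = -58*25/(-2 - 10) = -58*25/(-12) = -58*25*(-1)/12 = -29*(-25/6) = 725/6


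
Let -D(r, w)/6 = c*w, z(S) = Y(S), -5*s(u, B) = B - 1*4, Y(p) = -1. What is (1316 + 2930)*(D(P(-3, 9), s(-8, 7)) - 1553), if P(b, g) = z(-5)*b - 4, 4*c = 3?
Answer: -32912869/5 ≈ -6.5826e+6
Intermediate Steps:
c = 3/4 (c = (1/4)*3 = 3/4 ≈ 0.75000)
s(u, B) = 4/5 - B/5 (s(u, B) = -(B - 1*4)/5 = -(B - 4)/5 = -(-4 + B)/5 = 4/5 - B/5)
z(S) = -1
P(b, g) = -4 - b (P(b, g) = -b - 4 = -4 - b)
D(r, w) = -9*w/2
(1316 + 2930)*(D(P(-3, 9), s(-8, 7)) - 1553) = (1316 + 2930)*(-9*(4/5 - 1/5*7)/2 - 1553) = 4246*(-9*(4/5 - 7/5)/2 - 1553) = 4246*(-9/2*(-3/5) - 1553) = 4246*(27/10 - 1553) = 4246*(-15503/10) = -32912869/5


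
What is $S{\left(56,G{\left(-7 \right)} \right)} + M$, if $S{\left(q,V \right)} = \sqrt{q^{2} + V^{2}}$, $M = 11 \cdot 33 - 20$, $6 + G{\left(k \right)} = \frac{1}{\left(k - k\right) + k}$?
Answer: $343 + \frac{\sqrt{155513}}{7} \approx 399.34$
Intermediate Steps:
$G{\left(k \right)} = -6 + \frac{1}{k}$ ($G{\left(k \right)} = -6 + \frac{1}{\left(k - k\right) + k} = -6 + \frac{1}{0 + k} = -6 + \frac{1}{k}$)
$M = 343$ ($M = 363 - 20 = 343$)
$S{\left(q,V \right)} = \sqrt{V^{2} + q^{2}}$
$S{\left(56,G{\left(-7 \right)} \right)} + M = \sqrt{\left(-6 + \frac{1}{-7}\right)^{2} + 56^{2}} + 343 = \sqrt{\left(-6 - \frac{1}{7}\right)^{2} + 3136} + 343 = \sqrt{\left(- \frac{43}{7}\right)^{2} + 3136} + 343 = \sqrt{\frac{1849}{49} + 3136} + 343 = \sqrt{\frac{155513}{49}} + 343 = \frac{\sqrt{155513}}{7} + 343 = 343 + \frac{\sqrt{155513}}{7}$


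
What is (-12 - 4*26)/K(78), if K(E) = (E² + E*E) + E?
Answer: -58/6123 ≈ -0.0094725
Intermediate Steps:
K(E) = E + 2*E² (K(E) = (E² + E²) + E = 2*E² + E = E + 2*E²)
(-12 - 4*26)/K(78) = (-12 - 4*26)/((78*(1 + 2*78))) = (-12 - 104)/((78*(1 + 156))) = -116/(78*157) = -116/12246 = -116*1/12246 = -58/6123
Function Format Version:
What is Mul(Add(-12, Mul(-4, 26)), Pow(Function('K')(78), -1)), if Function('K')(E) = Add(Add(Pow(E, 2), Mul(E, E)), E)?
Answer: Rational(-58, 6123) ≈ -0.0094725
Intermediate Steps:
Function('K')(E) = Add(E, Mul(2, Pow(E, 2))) (Function('K')(E) = Add(Add(Pow(E, 2), Pow(E, 2)), E) = Add(Mul(2, Pow(E, 2)), E) = Add(E, Mul(2, Pow(E, 2))))
Mul(Add(-12, Mul(-4, 26)), Pow(Function('K')(78), -1)) = Mul(Add(-12, Mul(-4, 26)), Pow(Mul(78, Add(1, Mul(2, 78))), -1)) = Mul(Add(-12, -104), Pow(Mul(78, Add(1, 156)), -1)) = Mul(-116, Pow(Mul(78, 157), -1)) = Mul(-116, Pow(12246, -1)) = Mul(-116, Rational(1, 12246)) = Rational(-58, 6123)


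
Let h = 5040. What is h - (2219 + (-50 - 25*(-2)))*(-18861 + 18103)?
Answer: 1687042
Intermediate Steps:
h - (2219 + (-50 - 25*(-2)))*(-18861 + 18103) = 5040 - (2219 + (-50 - 25*(-2)))*(-18861 + 18103) = 5040 - (2219 + (-50 + 50))*(-758) = 5040 - (2219 + 0)*(-758) = 5040 - 2219*(-758) = 5040 - 1*(-1682002) = 5040 + 1682002 = 1687042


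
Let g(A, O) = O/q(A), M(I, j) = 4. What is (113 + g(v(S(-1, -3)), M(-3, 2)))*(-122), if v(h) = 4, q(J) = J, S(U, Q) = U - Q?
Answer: -13908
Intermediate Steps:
g(A, O) = O/A
(113 + g(v(S(-1, -3)), M(-3, 2)))*(-122) = (113 + 4/4)*(-122) = (113 + 4*(¼))*(-122) = (113 + 1)*(-122) = 114*(-122) = -13908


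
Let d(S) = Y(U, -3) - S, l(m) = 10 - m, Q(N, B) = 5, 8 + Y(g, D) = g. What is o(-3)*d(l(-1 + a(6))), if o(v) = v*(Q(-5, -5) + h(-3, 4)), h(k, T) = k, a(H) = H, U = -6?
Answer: 114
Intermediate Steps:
Y(g, D) = -8 + g
o(v) = 2*v (o(v) = v*(5 - 3) = v*2 = 2*v)
d(S) = -14 - S (d(S) = (-8 - 6) - S = -14 - S)
o(-3)*d(l(-1 + a(6))) = (2*(-3))*(-14 - (10 - (-1 + 6))) = -6*(-14 - (10 - 1*5)) = -6*(-14 - (10 - 5)) = -6*(-14 - 1*5) = -6*(-14 - 5) = -6*(-19) = 114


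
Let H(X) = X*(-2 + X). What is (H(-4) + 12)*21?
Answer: 756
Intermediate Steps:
(H(-4) + 12)*21 = (-4*(-2 - 4) + 12)*21 = (-4*(-6) + 12)*21 = (24 + 12)*21 = 36*21 = 756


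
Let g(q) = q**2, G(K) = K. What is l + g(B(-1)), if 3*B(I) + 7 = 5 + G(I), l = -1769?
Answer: -1768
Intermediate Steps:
B(I) = -2/3 + I/3 (B(I) = -7/3 + (5 + I)/3 = -7/3 + (5/3 + I/3) = -2/3 + I/3)
l + g(B(-1)) = -1769 + (-2/3 + (1/3)*(-1))**2 = -1769 + (-2/3 - 1/3)**2 = -1769 + (-1)**2 = -1769 + 1 = -1768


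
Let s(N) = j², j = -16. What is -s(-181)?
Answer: -256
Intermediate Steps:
s(N) = 256 (s(N) = (-16)² = 256)
-s(-181) = -1*256 = -256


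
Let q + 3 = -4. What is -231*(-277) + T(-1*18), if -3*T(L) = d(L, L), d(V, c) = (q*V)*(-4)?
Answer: 64155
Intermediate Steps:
q = -7 (q = -3 - 4 = -7)
d(V, c) = 28*V (d(V, c) = -7*V*(-4) = 28*V)
T(L) = -28*L/3
-231*(-277) + T(-1*18) = -231*(-277) - (-28)*18/3 = 63987 - 28/3*(-18) = 63987 + 168 = 64155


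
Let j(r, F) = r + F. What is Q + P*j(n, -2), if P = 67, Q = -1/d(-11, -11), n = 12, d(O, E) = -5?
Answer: 3351/5 ≈ 670.20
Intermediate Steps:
j(r, F) = F + r
Q = ⅕ (Q = -1/(-5) = -1*(-⅕) = ⅕ ≈ 0.20000)
Q + P*j(n, -2) = ⅕ + 67*(-2 + 12) = ⅕ + 67*10 = ⅕ + 670 = 3351/5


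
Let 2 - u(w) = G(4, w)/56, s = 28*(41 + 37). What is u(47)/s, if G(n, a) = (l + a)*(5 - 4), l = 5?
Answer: 5/10192 ≈ 0.00049058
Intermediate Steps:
G(n, a) = 5 + a (G(n, a) = (5 + a)*(5 - 4) = (5 + a)*1 = 5 + a)
s = 2184 (s = 28*78 = 2184)
u(w) = 107/56 - w/56 (u(w) = 2 - (5 + w)/56 = 2 - (5/56 + w/56) = 2 + (-5/56 - w/56) = 107/56 - w/56)
u(47)/s = (107/56 - 1/56*47)/2184 = (107/56 - 47/56)*(1/2184) = (15/14)*(1/2184) = 5/10192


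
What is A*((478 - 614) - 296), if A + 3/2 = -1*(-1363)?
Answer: -588168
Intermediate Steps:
A = 2723/2 (A = -3/2 - 1*(-1363) = -3/2 + 1363 = 2723/2 ≈ 1361.5)
A*((478 - 614) - 296) = 2723*((478 - 614) - 296)/2 = 2723*(-136 - 296)/2 = (2723/2)*(-432) = -588168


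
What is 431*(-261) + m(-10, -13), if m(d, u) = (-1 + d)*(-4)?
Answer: -112447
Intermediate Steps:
m(d, u) = 4 - 4*d
431*(-261) + m(-10, -13) = 431*(-261) + (4 - 4*(-10)) = -112491 + (4 + 40) = -112491 + 44 = -112447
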